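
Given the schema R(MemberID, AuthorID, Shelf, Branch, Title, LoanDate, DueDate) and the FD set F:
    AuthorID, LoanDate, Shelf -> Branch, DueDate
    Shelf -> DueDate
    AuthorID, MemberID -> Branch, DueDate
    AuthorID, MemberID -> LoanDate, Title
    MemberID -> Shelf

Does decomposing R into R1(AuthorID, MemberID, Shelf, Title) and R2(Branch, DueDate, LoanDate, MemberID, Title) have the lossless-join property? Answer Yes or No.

No

R1 ∩ R2 = {MemberID, Title}; its closure under F is {DueDate, MemberID, Shelf, Title}.
Neither R1 nor R2 is contained in that closure, so the decomposition is lossy.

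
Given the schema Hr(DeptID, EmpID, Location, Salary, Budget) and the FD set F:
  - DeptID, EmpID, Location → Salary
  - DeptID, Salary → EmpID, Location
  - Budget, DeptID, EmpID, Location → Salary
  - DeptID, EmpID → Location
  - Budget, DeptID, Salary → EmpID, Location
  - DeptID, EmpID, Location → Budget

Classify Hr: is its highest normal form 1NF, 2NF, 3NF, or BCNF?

BCNF

Candidate keys: {DeptID, EmpID}, {DeptID, Salary}. Prime attributes: {DeptID, EmpID, Salary}.
The left-hand side of every FD is a superkey, so BCNF is satisfied.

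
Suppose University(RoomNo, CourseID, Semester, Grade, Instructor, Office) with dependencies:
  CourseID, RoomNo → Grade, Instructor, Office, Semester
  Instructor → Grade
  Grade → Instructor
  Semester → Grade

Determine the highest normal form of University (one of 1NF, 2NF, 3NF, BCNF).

Candidate key: {CourseID, RoomNo}. Prime attributes: {CourseID, RoomNo}.
Instructor → Grade: {Instructor}⁺ = {Grade, Instructor}, which is not all of the attributes, so the left side is not a superkey — BCNF is violated.
Instructor → Grade determines the non-prime attribute {Grade} from a non-superkey — 3NF is violated.
Checking every proper subset of each key, none determines a non-prime attribute — 2NF is satisfied.

2NF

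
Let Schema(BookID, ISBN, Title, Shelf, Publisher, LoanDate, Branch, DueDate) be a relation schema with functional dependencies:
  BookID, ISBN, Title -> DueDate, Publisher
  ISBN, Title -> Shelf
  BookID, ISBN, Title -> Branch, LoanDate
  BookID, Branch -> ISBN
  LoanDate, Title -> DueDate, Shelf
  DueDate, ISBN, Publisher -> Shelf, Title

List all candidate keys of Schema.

{BookID} never appears on the right of any FD, so every key must include it.
Closure of {BookID, Branch, Title} is {BookID, Branch, DueDate, ISBN, LoanDate, Publisher, Shelf, Title}, the whole schema; {BookID, Branch, Title} is a candidate key.
Closure of {BookID, ISBN, Title} is {BookID, Branch, DueDate, ISBN, LoanDate, Publisher, Shelf, Title}, the whole schema; {BookID, ISBN, Title} is a candidate key.
Closure of {BookID, Branch, DueDate, Publisher} is {BookID, Branch, DueDate, ISBN, LoanDate, Publisher, Shelf, Title}, the whole schema; {BookID, Branch, DueDate, Publisher} is a candidate key.
Closure of {BookID, DueDate, ISBN, Publisher} is {BookID, Branch, DueDate, ISBN, LoanDate, Publisher, Shelf, Title}, the whole schema; {BookID, DueDate, ISBN, Publisher} is a candidate key.
No proper subset of any of these is a key, and no other minimal superkey exists.

{BookID, Branch, DueDate, Publisher}, {BookID, Branch, Title}, {BookID, DueDate, ISBN, Publisher}, {BookID, ISBN, Title}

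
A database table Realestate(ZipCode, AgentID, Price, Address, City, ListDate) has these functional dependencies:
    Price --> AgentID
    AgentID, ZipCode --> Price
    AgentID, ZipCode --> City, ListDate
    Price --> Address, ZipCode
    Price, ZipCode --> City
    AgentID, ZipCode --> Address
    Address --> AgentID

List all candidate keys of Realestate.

{Price}⁺ = {Address, AgentID, City, ListDate, Price, ZipCode}, which is every attribute, so {Price} is a candidate key.
{Address, ZipCode}⁺ = {Address, AgentID, City, ListDate, Price, ZipCode}, which is every attribute, so {Address, ZipCode} is a candidate key.
{AgentID, ZipCode}⁺ = {Address, AgentID, City, ListDate, Price, ZipCode}, which is every attribute, so {AgentID, ZipCode} is a candidate key.
These are minimal and exhaustive — every other superkey contains one of them.

{Address, ZipCode}, {AgentID, ZipCode}, {Price}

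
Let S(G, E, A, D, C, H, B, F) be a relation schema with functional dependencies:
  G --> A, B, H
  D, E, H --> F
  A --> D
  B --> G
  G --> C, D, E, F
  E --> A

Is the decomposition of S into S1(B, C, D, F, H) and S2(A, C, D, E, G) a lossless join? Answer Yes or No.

No

S1 ∩ S2 = {C, D}; its closure under F is {C, D}.
The closure covers neither S1 nor S2 entirely; the join is not lossless.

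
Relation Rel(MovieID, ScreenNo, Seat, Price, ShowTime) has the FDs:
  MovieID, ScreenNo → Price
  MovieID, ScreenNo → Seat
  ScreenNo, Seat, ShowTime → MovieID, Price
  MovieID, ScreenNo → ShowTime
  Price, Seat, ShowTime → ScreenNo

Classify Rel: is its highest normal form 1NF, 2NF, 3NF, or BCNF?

BCNF

Candidate keys: {MovieID, ScreenNo}, {Price, Seat, ShowTime}, {ScreenNo, Seat, ShowTime}. Prime attributes: {MovieID, Price, ScreenNo, Seat, ShowTime}.
The left-hand side of every FD is a superkey, so BCNF is satisfied.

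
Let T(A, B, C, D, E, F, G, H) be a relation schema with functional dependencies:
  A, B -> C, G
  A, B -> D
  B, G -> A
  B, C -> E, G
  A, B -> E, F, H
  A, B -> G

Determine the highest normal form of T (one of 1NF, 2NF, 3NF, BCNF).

BCNF

Candidate keys: {A, B}, {B, C}, {B, G}. Prime attributes: {A, B, C, G}.
Each dependency's left side is a superkey — BCNF holds.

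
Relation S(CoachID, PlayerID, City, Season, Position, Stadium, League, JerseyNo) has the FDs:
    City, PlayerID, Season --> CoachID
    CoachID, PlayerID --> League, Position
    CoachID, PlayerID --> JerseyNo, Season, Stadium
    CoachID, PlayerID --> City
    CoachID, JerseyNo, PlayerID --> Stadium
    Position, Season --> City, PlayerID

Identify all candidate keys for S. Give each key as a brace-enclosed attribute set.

{City, PlayerID, Season}, {CoachID, PlayerID}, {Position, Season}

{CoachID, PlayerID} is a candidate key since {CoachID, PlayerID}⁺ = {City, CoachID, JerseyNo, League, PlayerID, Position, Season, Stadium} covers every attribute.
{Position, Season} is a candidate key since {Position, Season}⁺ = {City, CoachID, JerseyNo, League, PlayerID, Position, Season, Stadium} covers every attribute.
{City, PlayerID, Season} is a candidate key since {City, PlayerID, Season}⁺ = {City, CoachID, JerseyNo, League, PlayerID, Position, Season, Stadium} covers every attribute.
Any other superkey properly contains one of these, so there are no further candidate keys.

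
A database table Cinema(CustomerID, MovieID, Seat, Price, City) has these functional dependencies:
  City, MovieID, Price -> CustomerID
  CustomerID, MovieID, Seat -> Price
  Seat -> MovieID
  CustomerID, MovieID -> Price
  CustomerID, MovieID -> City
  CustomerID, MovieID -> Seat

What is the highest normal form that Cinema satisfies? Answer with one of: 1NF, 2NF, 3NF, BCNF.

Candidate keys: {City, MovieID, Price}, {City, Price, Seat}, {CustomerID, MovieID}, {CustomerID, Seat}. Prime attributes: {City, CustomerID, MovieID, Price, Seat}.
For Seat -> MovieID we have {Seat}⁺ = {MovieID, Seat}; {Seat} is not a superkey, so BCNF fails.
But every attribute on its right side ({MovieID}) is prime, and the same holds for every other non-superkey FD, so 3NF still holds.

3NF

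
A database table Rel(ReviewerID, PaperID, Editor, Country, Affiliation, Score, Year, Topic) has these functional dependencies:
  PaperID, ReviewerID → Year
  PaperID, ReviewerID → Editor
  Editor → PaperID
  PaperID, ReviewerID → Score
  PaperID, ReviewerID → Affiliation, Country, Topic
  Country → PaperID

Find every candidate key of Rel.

{Country, ReviewerID}, {Editor, ReviewerID}, {PaperID, ReviewerID}

Attributes never on any right-hand side: {ReviewerID} — every candidate key must contain it.
{Country, ReviewerID} is a candidate key since {Country, ReviewerID}⁺ = {Affiliation, Country, Editor, PaperID, ReviewerID, Score, Topic, Year} covers every attribute.
{Editor, ReviewerID} is a candidate key since {Editor, ReviewerID}⁺ = {Affiliation, Country, Editor, PaperID, ReviewerID, Score, Topic, Year} covers every attribute.
{PaperID, ReviewerID} is a candidate key since {PaperID, ReviewerID}⁺ = {Affiliation, Country, Editor, PaperID, ReviewerID, Score, Topic, Year} covers every attribute.
No proper subset of any of these is a key, and no other minimal superkey exists.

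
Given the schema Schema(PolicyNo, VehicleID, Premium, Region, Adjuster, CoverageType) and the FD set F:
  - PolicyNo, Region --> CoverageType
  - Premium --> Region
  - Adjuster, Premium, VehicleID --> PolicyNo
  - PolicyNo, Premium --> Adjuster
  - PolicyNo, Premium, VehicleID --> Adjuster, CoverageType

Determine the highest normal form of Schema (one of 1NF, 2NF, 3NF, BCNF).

Candidate keys: {Adjuster, Premium, VehicleID}, {PolicyNo, Premium, VehicleID}. Prime attributes: {Adjuster, PolicyNo, Premium, VehicleID}.
For PolicyNo, Region --> CoverageType we have {PolicyNo, Region}⁺ = {CoverageType, PolicyNo, Region}; {PolicyNo, Region} is not a superkey, so BCNF fails.
PolicyNo, Region --> CoverageType has non-prime {CoverageType} on the right and a non-superkey on the left, so 3NF fails.
Since {Premium} ⊂ {Adjuster, Premium, VehicleID} and {Premium}⁺ ⊇ {Region} with {Region} non-prime, there is a partial dependency; 2NF fails.

1NF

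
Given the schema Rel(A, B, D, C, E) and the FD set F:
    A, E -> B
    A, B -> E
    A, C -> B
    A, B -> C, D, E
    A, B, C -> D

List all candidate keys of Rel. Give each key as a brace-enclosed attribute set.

Attributes never on any right-hand side: {A} — every candidate key must contain it.
{A, B}⁺ = {A, B, C, D, E}, which is every attribute, so {A, B} is a candidate key.
{A, C}⁺ = {A, B, C, D, E}, which is every attribute, so {A, C} is a candidate key.
{A, E}⁺ = {A, B, C, D, E}, which is every attribute, so {A, E} is a candidate key.
Any other superkey properly contains one of these, so there are no further candidate keys.

{A, B}, {A, C}, {A, E}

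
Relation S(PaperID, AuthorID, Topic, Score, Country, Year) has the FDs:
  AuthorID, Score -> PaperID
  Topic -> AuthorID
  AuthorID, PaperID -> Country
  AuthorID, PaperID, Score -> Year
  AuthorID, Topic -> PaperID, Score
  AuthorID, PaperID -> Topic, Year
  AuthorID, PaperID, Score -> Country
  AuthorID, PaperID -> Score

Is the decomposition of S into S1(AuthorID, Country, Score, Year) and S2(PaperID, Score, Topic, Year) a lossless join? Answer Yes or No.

No

S1 ∩ S2 = {Score, Year}; its closure under F is {Score, Year}.
S1 ⊄ {Score, Year} and S2 ⊄ {Score, Year}, so the split is lossy.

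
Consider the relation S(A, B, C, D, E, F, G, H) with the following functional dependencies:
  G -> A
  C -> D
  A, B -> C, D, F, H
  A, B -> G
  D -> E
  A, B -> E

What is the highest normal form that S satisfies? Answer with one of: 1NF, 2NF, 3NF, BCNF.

2NF

Candidate keys: {A, B}, {B, G}. Prime attributes: {A, B, G}.
G -> A: {G}⁺ = {A, G}, which is not all of the attributes, so the left side is not a superkey — BCNF is violated.
C -> D determines the non-prime attribute {D} from a non-superkey — 3NF is violated.
Checking every proper subset of each key, none determines a non-prime attribute — 2NF is satisfied.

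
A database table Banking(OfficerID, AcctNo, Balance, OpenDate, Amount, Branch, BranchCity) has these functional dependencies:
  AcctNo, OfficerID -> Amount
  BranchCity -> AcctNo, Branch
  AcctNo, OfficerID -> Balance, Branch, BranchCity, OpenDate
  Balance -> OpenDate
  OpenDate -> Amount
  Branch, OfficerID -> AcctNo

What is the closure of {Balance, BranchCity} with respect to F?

{AcctNo, Amount, Balance, Branch, BranchCity, OpenDate}

Start with {Balance, BranchCity}.
BranchCity -> AcctNo, Branch applies; add {AcctNo, Branch} → now {AcctNo, Balance, Branch, BranchCity}.
Balance -> OpenDate applies; add {OpenDate} → now {AcctNo, Balance, Branch, BranchCity, OpenDate}.
OpenDate -> Amount applies; add {Amount} → now {AcctNo, Amount, Balance, Branch, BranchCity, OpenDate}.
No further FD applies.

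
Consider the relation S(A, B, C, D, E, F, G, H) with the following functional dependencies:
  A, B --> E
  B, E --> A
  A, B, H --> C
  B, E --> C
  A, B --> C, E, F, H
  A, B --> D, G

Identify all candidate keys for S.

{B} never appears on the right of any FD, so every key must include it.
Closure of {A, B} is {A, B, C, D, E, F, G, H}, the whole schema; {A, B} is a candidate key.
Closure of {B, E} is {A, B, C, D, E, F, G, H}, the whole schema; {B, E} is a candidate key.
These are minimal and exhaustive — every other superkey contains one of them.

{A, B}, {B, E}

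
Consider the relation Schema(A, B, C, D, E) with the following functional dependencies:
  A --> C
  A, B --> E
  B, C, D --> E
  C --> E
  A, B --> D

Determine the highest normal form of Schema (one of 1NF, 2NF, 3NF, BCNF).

Candidate key: {A, B}. Prime attributes: {A, B}.
A --> C breaks BCNF: {A}⁺ = {A, C, E}, so {A} is not a superkey.
A --> C has non-prime {C} on the right and a non-superkey on the left, so 3NF fails.
The proper key subset {A} of {A, B} determines non-prime {C, E}, so the relation is not even in 2NF.

1NF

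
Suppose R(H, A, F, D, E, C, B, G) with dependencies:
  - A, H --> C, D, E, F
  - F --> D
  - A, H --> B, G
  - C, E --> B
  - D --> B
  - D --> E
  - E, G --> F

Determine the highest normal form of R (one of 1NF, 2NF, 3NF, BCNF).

2NF

Candidate key: {A, H}. Prime attributes: {A, H}.
F --> D: {F}⁺ = {B, D, E, F}, which is not all of the attributes, so the left side is not a superkey — BCNF is violated.
F --> D has non-prime {D} on the right and a non-superkey on the left, so 3NF fails.
Checking every proper subset of each key, none determines a non-prime attribute — 2NF is satisfied.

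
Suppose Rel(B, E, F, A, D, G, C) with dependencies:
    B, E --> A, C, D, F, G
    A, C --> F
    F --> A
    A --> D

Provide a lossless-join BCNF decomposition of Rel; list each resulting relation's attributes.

Candidate key of the original relation: {B, E}.
Within {A, B, C, D, E, F, G}: {A, C}⁺ ∩ {A, B, C, D, E, F, G} = {A, C, D, F}, not the whole set, so A, C --> D, F violates BCNF; decompose into {A, C, D, F} and {A, B, C, E, G}.
Within {A, C, D, F}: {F}⁺ ∩ {A, C, D, F} = {A, D, F}, not the whole set, so F --> A, D violates BCNF; decompose into {A, D, F} and {C, F}.
Within {A, D, F}: {A}⁺ ∩ {A, D, F} = {A, D}, not the whole set, so A --> D violates BCNF; decompose into {A, D} and {A, F}.
{A, D} has no BCNF violation.
{A, F} has no BCNF violation.
{C, F} has no BCNF violation.
{A, B, C, E, G} has no BCNF violation.

{A, B, C, E, G}; {A, D}; {A, F}; {C, F}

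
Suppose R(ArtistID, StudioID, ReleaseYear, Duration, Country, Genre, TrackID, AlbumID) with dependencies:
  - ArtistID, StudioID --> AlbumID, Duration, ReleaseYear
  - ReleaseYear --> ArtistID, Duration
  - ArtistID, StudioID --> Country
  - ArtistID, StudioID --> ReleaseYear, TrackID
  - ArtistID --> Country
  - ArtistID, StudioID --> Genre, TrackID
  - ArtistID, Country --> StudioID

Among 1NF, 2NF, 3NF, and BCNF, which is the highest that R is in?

Candidate keys: {ArtistID}, {ReleaseYear}. Prime attributes: {ArtistID, ReleaseYear}.
Every FD has a superkey on the left, so the relation is in BCNF.

BCNF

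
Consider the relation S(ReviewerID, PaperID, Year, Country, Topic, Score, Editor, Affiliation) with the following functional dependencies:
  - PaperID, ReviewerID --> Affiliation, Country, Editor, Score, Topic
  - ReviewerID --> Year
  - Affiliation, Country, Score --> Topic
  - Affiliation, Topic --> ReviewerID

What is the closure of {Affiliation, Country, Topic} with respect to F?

Start with {Affiliation, Country, Topic}.
Affiliation, Topic --> ReviewerID applies; add {ReviewerID} → now {Affiliation, Country, ReviewerID, Topic}.
ReviewerID --> Year applies; add {Year} → now {Affiliation, Country, ReviewerID, Topic, Year}.
No further FD applies.

{Affiliation, Country, ReviewerID, Topic, Year}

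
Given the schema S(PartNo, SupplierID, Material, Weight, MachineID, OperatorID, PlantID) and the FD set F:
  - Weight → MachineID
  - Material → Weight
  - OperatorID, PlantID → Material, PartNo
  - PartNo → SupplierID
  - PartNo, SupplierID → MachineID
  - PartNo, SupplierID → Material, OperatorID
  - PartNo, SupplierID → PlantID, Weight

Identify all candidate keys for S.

{OperatorID, PlantID}, {PartNo}

{PartNo} is a candidate key since {PartNo}⁺ = {MachineID, Material, OperatorID, PartNo, PlantID, SupplierID, Weight} covers every attribute.
{OperatorID, PlantID} is a candidate key since {OperatorID, PlantID}⁺ = {MachineID, Material, OperatorID, PartNo, PlantID, SupplierID, Weight} covers every attribute.
No proper subset of any of these is a key, and no other minimal superkey exists.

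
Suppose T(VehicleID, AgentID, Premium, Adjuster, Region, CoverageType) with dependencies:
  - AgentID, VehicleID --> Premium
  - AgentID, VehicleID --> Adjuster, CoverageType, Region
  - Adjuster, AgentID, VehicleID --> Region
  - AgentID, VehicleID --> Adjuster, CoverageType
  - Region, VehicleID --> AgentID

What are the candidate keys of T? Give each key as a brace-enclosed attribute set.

Attributes never on any right-hand side: {VehicleID} — every candidate key must contain it.
{AgentID, VehicleID}⁺ = {Adjuster, AgentID, CoverageType, Premium, Region, VehicleID} — all of the relation — so {AgentID, VehicleID} is a candidate key.
{Region, VehicleID}⁺ = {Adjuster, AgentID, CoverageType, Premium, Region, VehicleID} — all of the relation — so {Region, VehicleID} is a candidate key.
These are minimal and exhaustive — every other superkey contains one of them.

{AgentID, VehicleID}, {Region, VehicleID}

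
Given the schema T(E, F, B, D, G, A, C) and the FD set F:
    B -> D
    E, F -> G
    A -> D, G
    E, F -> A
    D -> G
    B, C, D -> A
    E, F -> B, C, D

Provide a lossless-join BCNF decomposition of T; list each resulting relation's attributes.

Candidate key of the original relation: {E, F}.
{A, B, C, D, E, F, G}: {B} determines {B, D, G} here but is not a superkey — split on B -> D, G, giving {B, D, G} and {A, B, C, E, F}.
{B, D, G}: {D} determines {D, G} here but is not a superkey — split on D -> G, giving {D, G} and {B, D}.
{D, G} is in BCNF.
{B, D} is in BCNF.
{A, B, C, E, F}: {B, C} determines {A, B, C} here but is not a superkey — split on B, C -> A, giving {A, B, C} and {B, C, E, F}.
{A, B, C} is in BCNF.
{B, C, E, F} is in BCNF.

{A, B, C}; {B, C, E, F}; {B, D}; {D, G}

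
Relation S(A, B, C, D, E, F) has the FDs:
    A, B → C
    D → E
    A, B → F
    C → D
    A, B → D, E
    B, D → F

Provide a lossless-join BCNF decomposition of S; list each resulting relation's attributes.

Candidate key of the original relation: {A, B}.
In {A, B, C, D, E, F}, {D} is not a superkey ({D}⁺ restricted to this set is {D, E}), so split on D → E into {D, E} and {A, B, C, D, F}.
{D, E} is in BCNF.
In {A, B, C, D, F}, {C} is not a superkey ({C}⁺ restricted to this set is {C, D}), so split on C → D into {C, D} and {A, B, C, F}.
{C, D} is in BCNF.
In {A, B, C, F}, {B, C} is not a superkey ({B, C}⁺ restricted to this set is {B, C, F}), so split on B, C → F into {B, C, F} and {A, B, C}.
{B, C, F} is in BCNF.
{A, B, C} is in BCNF.

{A, B, C}; {B, C, F}; {C, D}; {D, E}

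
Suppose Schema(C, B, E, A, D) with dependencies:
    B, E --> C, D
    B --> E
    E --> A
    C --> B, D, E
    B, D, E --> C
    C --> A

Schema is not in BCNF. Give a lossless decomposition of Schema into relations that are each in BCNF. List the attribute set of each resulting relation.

{A, E}; {B, C, D, E}

Candidate keys of the original relation: {B}, {C}.
Within {A, B, C, D, E}: {E}⁺ ∩ {A, B, C, D, E} = {A, E}, not the whole set, so E --> A violates BCNF; decompose into {A, E} and {B, C, D, E}.
{A, E} has no BCNF violation.
{B, C, D, E} has no BCNF violation.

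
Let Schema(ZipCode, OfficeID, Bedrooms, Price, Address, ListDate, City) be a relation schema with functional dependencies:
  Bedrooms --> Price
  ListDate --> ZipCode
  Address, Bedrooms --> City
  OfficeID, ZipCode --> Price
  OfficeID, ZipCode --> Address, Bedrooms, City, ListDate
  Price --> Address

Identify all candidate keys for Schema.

{ListDate, OfficeID}, {OfficeID, ZipCode}

{OfficeID} never appears on the right of any FD, so every key must include it.
{ListDate, OfficeID}⁺ = {Address, Bedrooms, City, ListDate, OfficeID, Price, ZipCode} — all of the relation — so {ListDate, OfficeID} is a candidate key.
{OfficeID, ZipCode}⁺ = {Address, Bedrooms, City, ListDate, OfficeID, Price, ZipCode} — all of the relation — so {OfficeID, ZipCode} is a candidate key.
Any other superkey properly contains one of these, so there are no further candidate keys.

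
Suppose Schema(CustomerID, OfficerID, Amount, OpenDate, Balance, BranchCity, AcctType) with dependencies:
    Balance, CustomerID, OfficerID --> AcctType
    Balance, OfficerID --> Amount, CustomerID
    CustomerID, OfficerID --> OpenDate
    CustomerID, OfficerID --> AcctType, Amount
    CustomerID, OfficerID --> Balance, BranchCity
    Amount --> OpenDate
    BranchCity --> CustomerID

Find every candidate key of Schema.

{Balance, OfficerID}, {BranchCity, OfficerID}, {CustomerID, OfficerID}

{OfficerID} never appears on the right of any FD, so every key must include it.
{Balance, OfficerID} is a candidate key since {Balance, OfficerID}⁺ = {AcctType, Amount, Balance, BranchCity, CustomerID, OfficerID, OpenDate} covers every attribute.
{BranchCity, OfficerID} is a candidate key since {BranchCity, OfficerID}⁺ = {AcctType, Amount, Balance, BranchCity, CustomerID, OfficerID, OpenDate} covers every attribute.
{CustomerID, OfficerID} is a candidate key since {CustomerID, OfficerID}⁺ = {AcctType, Amount, Balance, BranchCity, CustomerID, OfficerID, OpenDate} covers every attribute.
No proper subset of any of these is a key, and no other minimal superkey exists.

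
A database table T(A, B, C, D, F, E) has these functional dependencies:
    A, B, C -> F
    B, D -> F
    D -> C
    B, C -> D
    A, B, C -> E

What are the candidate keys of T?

{A, B, C}, {A, B, D}

{A, B} never appear on the right of any FD, so every key must include all of them.
{A, B, C}⁺ = {A, B, C, D, E, F}, which is every attribute, so {A, B, C} is a candidate key.
{A, B, D}⁺ = {A, B, C, D, E, F}, which is every attribute, so {A, B, D} is a candidate key.
Any other superkey properly contains one of these, so there are no further candidate keys.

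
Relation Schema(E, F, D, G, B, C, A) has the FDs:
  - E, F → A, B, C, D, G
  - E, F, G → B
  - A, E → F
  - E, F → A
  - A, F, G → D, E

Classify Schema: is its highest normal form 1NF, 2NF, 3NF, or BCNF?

Candidate keys: {A, E}, {A, F, G}, {E, F}. Prime attributes: {A, E, F, G}.
The left-hand side of every FD is a superkey, so BCNF is satisfied.

BCNF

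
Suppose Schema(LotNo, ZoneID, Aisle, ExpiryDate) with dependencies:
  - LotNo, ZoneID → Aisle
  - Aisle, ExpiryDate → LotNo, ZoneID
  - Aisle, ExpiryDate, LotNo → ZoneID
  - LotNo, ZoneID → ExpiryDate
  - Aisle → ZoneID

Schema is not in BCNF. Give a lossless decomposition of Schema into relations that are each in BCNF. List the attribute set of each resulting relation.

Candidate keys of the original relation: {Aisle, ExpiryDate}, {Aisle, LotNo}, {LotNo, ZoneID}.
In {Aisle, ExpiryDate, LotNo, ZoneID}, {Aisle} is not a superkey ({Aisle}⁺ restricted to this set is {Aisle, ZoneID}), so split on Aisle → ZoneID into {Aisle, ZoneID} and {Aisle, ExpiryDate, LotNo}.
{Aisle, ZoneID}: every determinant is a superkey — BCNF.
{Aisle, ExpiryDate, LotNo}: every determinant is a superkey — BCNF.

{Aisle, ExpiryDate, LotNo}; {Aisle, ZoneID}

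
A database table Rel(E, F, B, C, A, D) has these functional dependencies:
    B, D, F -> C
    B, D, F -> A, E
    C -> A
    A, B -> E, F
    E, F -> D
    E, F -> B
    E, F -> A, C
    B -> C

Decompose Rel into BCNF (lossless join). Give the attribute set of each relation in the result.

{A, C}; {B, C, D, E, F}

Candidate keys of the original relation: {B}, {E, F}.
Within {A, B, C, D, E, F}: {C}⁺ ∩ {A, B, C, D, E, F} = {A, C}, not the whole set, so C -> A violates BCNF; decompose into {A, C} and {B, C, D, E, F}.
{A, C} has no BCNF violation.
{B, C, D, E, F} has no BCNF violation.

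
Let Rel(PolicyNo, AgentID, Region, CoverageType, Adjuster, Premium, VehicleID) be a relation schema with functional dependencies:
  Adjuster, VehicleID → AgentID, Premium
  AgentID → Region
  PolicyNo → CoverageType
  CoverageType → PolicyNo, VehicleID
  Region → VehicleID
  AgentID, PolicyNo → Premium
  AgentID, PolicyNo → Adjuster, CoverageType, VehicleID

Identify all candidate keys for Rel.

{Adjuster, CoverageType}, {Adjuster, PolicyNo}, {AgentID, CoverageType}, {AgentID, PolicyNo}

{Adjuster, CoverageType} is a candidate key since {Adjuster, CoverageType}⁺ = {Adjuster, AgentID, CoverageType, PolicyNo, Premium, Region, VehicleID} covers every attribute.
{Adjuster, PolicyNo} is a candidate key since {Adjuster, PolicyNo}⁺ = {Adjuster, AgentID, CoverageType, PolicyNo, Premium, Region, VehicleID} covers every attribute.
{AgentID, CoverageType} is a candidate key since {AgentID, CoverageType}⁺ = {Adjuster, AgentID, CoverageType, PolicyNo, Premium, Region, VehicleID} covers every attribute.
{AgentID, PolicyNo} is a candidate key since {AgentID, PolicyNo}⁺ = {Adjuster, AgentID, CoverageType, PolicyNo, Premium, Region, VehicleID} covers every attribute.
These are minimal and exhaustive — every other superkey contains one of them.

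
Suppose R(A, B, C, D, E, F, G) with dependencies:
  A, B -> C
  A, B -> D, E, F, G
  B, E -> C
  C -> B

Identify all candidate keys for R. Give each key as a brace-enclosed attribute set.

Attributes never on any right-hand side: {A} — every candidate key must contain it.
Closure of {A, B} is {A, B, C, D, E, F, G}, the whole schema; {A, B} is a candidate key.
Closure of {A, C} is {A, B, C, D, E, F, G}, the whole schema; {A, C} is a candidate key.
Any other superkey properly contains one of these, so there are no further candidate keys.

{A, B}, {A, C}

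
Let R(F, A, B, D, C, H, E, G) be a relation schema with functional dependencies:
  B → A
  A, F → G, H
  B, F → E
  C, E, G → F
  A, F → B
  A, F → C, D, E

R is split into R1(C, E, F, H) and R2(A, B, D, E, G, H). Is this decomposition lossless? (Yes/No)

The shared attributes are {E, H} and {E, H}⁺ = {E, H}.
The closure covers neither R1 nor R2 entirely; the join is not lossless.

No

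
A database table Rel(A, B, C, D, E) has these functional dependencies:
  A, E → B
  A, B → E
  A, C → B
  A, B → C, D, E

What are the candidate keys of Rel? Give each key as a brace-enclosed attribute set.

{A, B}, {A, C}, {A, E}

No FD produces {A}, so it must be in every candidate key.
{A, B}⁺ = {A, B, C, D, E} — all of the relation — so {A, B} is a candidate key.
{A, C}⁺ = {A, B, C, D, E} — all of the relation — so {A, C} is a candidate key.
{A, E}⁺ = {A, B, C, D, E} — all of the relation — so {A, E} is a candidate key.
No proper subset of any of these is a key, and no other minimal superkey exists.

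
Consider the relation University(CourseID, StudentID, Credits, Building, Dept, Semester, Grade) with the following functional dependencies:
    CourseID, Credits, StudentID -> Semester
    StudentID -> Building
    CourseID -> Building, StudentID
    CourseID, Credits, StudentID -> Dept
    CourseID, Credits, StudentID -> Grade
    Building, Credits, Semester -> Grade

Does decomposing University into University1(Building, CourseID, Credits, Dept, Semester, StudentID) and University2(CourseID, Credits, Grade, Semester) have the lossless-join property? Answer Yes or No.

Yes

University1 ∩ University2 = {CourseID, Credits, Semester}; its closure under F is {Building, CourseID, Credits, Dept, Grade, Semester, StudentID}.
This includes all of University1, so the common attributes are a superkey of University1 — the join is lossless.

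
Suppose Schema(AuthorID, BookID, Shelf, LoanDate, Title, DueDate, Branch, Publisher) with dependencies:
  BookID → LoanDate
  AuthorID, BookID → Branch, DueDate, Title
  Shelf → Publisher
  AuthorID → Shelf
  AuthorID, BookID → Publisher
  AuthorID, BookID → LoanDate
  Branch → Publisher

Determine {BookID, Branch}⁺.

Start with {BookID, Branch}.
BookID → LoanDate applies; add {LoanDate} → now {BookID, Branch, LoanDate}.
Branch → Publisher applies; add {Publisher} → now {BookID, Branch, LoanDate, Publisher}.
No further FD applies.

{BookID, Branch, LoanDate, Publisher}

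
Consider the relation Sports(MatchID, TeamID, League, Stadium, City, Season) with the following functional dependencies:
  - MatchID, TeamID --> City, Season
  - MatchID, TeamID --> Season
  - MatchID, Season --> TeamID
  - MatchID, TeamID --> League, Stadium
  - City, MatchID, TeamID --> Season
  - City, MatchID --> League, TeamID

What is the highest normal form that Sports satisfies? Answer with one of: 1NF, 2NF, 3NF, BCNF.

Candidate keys: {City, MatchID}, {MatchID, Season}, {MatchID, TeamID}. Prime attributes: {City, MatchID, Season, TeamID}.
Every FD has a superkey on the left, so the relation is in BCNF.

BCNF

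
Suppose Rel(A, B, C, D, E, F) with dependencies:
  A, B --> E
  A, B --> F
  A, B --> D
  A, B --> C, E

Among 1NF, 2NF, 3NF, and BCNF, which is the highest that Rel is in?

BCNF

Candidate key: {A, B}. Prime attributes: {A, B}.
Every FD has a superkey on the left, so the relation is in BCNF.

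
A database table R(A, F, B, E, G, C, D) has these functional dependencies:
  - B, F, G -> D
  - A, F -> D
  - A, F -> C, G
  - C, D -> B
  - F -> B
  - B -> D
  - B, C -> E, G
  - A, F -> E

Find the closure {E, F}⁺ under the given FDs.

{B, D, E, F}

Start with {E, F}.
F -> B applies; add {B} → now {B, E, F}.
B -> D applies; add {D} → now {B, D, E, F}.
No further FD applies.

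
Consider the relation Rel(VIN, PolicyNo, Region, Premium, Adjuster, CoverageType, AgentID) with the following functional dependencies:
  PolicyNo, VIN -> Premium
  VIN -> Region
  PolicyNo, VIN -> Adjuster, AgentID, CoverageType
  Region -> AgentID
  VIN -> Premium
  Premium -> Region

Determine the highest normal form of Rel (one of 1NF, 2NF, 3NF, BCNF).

1NF

Candidate key: {PolicyNo, VIN}. Prime attributes: {PolicyNo, VIN}.
For VIN -> Region we have {VIN}⁺ = {AgentID, Premium, Region, VIN}; {VIN} is not a superkey, so BCNF fails.
Because {Region} is non-prime and the left side of VIN -> Region is not a superkey, the relation is not in 3NF.
Since {VIN} ⊂ {PolicyNo, VIN} and {VIN}⁺ ⊇ {AgentID, Premium, Region} with {AgentID, Premium, Region} non-prime, there is a partial dependency; 2NF fails.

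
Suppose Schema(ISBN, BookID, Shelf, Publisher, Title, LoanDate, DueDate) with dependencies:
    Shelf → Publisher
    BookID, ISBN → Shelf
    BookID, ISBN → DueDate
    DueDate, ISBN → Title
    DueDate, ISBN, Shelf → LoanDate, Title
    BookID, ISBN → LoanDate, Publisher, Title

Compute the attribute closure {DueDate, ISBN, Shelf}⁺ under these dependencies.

{DueDate, ISBN, LoanDate, Publisher, Shelf, Title}

Start with {DueDate, ISBN, Shelf}.
Shelf → Publisher applies; add {Publisher} → now {DueDate, ISBN, Publisher, Shelf}.
DueDate, ISBN → Title applies; add {Title} → now {DueDate, ISBN, Publisher, Shelf, Title}.
DueDate, ISBN, Shelf → LoanDate, Title applies; add {LoanDate} → now {DueDate, ISBN, LoanDate, Publisher, Shelf, Title}.
No further FD applies.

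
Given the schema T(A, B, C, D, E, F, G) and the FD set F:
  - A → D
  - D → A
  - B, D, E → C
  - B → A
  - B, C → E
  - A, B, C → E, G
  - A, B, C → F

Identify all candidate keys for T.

No FD produces {B}, so it must be in every candidate key.
Closure of {B, C} is {A, B, C, D, E, F, G}, the whole schema; {B, C} is a candidate key.
Closure of {B, E} is {A, B, C, D, E, F, G}, the whole schema; {B, E} is a candidate key.
Any other superkey properly contains one of these, so there are no further candidate keys.

{B, C}, {B, E}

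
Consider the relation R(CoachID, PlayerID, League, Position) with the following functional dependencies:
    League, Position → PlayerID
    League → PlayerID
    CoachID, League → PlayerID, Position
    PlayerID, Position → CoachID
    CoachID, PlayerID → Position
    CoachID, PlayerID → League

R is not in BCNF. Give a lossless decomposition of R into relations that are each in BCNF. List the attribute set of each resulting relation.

Candidate keys of the original relation: {CoachID, League}, {CoachID, PlayerID}, {League, Position}, {PlayerID, Position}.
Within {CoachID, League, PlayerID, Position}: {League}⁺ ∩ {CoachID, League, PlayerID, Position} = {League, PlayerID}, not the whole set, so League → PlayerID violates BCNF; decompose into {League, PlayerID} and {CoachID, League, Position}.
{League, PlayerID} is in BCNF.
{CoachID, League, Position} is in BCNF.

{CoachID, League, Position}; {League, PlayerID}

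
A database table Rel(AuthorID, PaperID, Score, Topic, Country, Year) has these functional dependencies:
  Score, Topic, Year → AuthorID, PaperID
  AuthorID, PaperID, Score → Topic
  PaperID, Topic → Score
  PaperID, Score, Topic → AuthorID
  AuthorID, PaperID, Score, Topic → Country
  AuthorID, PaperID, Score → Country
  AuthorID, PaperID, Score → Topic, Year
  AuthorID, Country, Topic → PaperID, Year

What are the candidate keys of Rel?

Closure of {PaperID, Topic} is {AuthorID, Country, PaperID, Score, Topic, Year}, the whole schema; {PaperID, Topic} is a candidate key.
Closure of {AuthorID, Country, Topic} is {AuthorID, Country, PaperID, Score, Topic, Year}, the whole schema; {AuthorID, Country, Topic} is a candidate key.
Closure of {AuthorID, PaperID, Score} is {AuthorID, Country, PaperID, Score, Topic, Year}, the whole schema; {AuthorID, PaperID, Score} is a candidate key.
Closure of {Score, Topic, Year} is {AuthorID, Country, PaperID, Score, Topic, Year}, the whole schema; {Score, Topic, Year} is a candidate key.
No proper subset of any of these is a key, and no other minimal superkey exists.

{AuthorID, Country, Topic}, {AuthorID, PaperID, Score}, {PaperID, Topic}, {Score, Topic, Year}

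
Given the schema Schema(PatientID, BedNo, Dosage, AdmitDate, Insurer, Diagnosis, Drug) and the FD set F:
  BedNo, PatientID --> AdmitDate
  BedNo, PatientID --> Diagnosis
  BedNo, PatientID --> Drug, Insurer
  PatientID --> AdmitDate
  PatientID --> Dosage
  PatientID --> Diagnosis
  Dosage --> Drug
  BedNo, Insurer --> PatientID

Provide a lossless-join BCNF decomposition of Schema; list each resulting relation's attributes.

Candidate keys of the original relation: {BedNo, Insurer}, {BedNo, PatientID}.
In {AdmitDate, BedNo, Diagnosis, Dosage, Drug, Insurer, PatientID}, {PatientID} is not a superkey ({PatientID}⁺ restricted to this set is {AdmitDate, Diagnosis, Dosage, Drug, PatientID}), so split on PatientID --> AdmitDate, Diagnosis, Dosage, Drug into {AdmitDate, Diagnosis, Dosage, Drug, PatientID} and {BedNo, Insurer, PatientID}.
In {AdmitDate, Diagnosis, Dosage, Drug, PatientID}, {Dosage} is not a superkey ({Dosage}⁺ restricted to this set is {Dosage, Drug}), so split on Dosage --> Drug into {Dosage, Drug} and {AdmitDate, Diagnosis, Dosage, PatientID}.
{Dosage, Drug}: every determinant is a superkey — BCNF.
{AdmitDate, Diagnosis, Dosage, PatientID}: every determinant is a superkey — BCNF.
{BedNo, Insurer, PatientID}: every determinant is a superkey — BCNF.

{AdmitDate, Diagnosis, Dosage, PatientID}; {BedNo, Insurer, PatientID}; {Dosage, Drug}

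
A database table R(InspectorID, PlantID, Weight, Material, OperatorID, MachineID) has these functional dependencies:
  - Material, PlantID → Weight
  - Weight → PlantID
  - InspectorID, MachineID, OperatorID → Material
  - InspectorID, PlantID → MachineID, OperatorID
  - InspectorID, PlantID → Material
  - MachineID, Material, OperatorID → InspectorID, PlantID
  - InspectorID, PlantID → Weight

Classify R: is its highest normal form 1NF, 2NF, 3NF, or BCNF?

3NF

Candidate keys: {InspectorID, MachineID, OperatorID}, {InspectorID, PlantID}, {InspectorID, Weight}, {MachineID, Material, OperatorID}. Prime attributes: {InspectorID, MachineID, Material, OperatorID, PlantID, Weight}.
Material, PlantID → Weight: {Material, PlantID}⁺ = {Material, PlantID, Weight}, which is not all of the attributes, so the left side is not a superkey — BCNF is violated.
Since {Weight} ⊆ prime attributes and every other non-superkey FD also has a prime right side, the schema is in 3NF.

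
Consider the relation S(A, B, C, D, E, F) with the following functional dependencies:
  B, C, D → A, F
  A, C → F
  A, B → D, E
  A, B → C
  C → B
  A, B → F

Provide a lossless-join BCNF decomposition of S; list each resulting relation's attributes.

{A, C, D, E, F}; {B, C}

Candidate keys of the original relation: {A, B}, {A, C}, {C, D}.
{A, B, C, D, E, F}: {C} determines {B, C} here but is not a superkey — split on C → B, giving {B, C} and {A, C, D, E, F}.
{B, C} has no BCNF violation.
{A, C, D, E, F} has no BCNF violation.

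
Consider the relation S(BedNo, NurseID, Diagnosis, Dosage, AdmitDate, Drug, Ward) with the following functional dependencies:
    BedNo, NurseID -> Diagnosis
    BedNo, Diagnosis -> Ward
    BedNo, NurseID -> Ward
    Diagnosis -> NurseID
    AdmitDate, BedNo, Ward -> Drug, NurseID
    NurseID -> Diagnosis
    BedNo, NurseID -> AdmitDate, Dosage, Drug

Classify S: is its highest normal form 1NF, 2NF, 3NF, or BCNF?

Candidate keys: {AdmitDate, BedNo, Ward}, {BedNo, Diagnosis}, {BedNo, NurseID}. Prime attributes: {AdmitDate, BedNo, Diagnosis, NurseID, Ward}.
For Diagnosis -> NurseID we have {Diagnosis}⁺ = {Diagnosis, NurseID}; {Diagnosis} is not a superkey, so BCNF fails.
Its right-hand attributes {NurseID} are all prime, as are those of every other non-superkey FD — the relation is in 3NF.

3NF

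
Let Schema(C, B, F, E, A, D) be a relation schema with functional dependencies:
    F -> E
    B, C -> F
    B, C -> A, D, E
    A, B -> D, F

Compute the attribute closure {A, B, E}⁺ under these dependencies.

{A, B, D, E, F}

Start with {A, B, E}.
A, B -> D, F applies; add {D, F} → now {A, B, D, E, F}.
No further FD applies.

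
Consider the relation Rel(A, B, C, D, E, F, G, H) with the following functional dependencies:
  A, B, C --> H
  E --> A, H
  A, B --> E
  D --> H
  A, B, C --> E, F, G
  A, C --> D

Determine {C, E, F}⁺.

Start with {C, E, F}.
E --> A, H applies; add {A, H} → now {A, C, E, F, H}.
A, C --> D applies; add {D} → now {A, C, D, E, F, H}.
No further FD applies.

{A, C, D, E, F, H}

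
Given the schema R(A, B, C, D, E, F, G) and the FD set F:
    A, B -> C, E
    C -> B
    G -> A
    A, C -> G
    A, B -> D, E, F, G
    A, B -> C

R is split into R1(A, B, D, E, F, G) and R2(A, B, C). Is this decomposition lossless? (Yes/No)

Yes

Common attributes: {A, B}; their closure is {A, B, C, D, E, F, G}.
This includes all of R1, so the common attributes are a superkey of R1 — the join is lossless.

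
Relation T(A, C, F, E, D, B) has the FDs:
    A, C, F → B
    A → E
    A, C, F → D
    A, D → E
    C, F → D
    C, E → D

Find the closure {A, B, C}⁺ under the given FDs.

{A, B, C, D, E}

Start with {A, B, C}.
A → E applies; add {E} → now {A, B, C, E}.
C, E → D applies; add {D} → now {A, B, C, D, E}.
No further FD applies.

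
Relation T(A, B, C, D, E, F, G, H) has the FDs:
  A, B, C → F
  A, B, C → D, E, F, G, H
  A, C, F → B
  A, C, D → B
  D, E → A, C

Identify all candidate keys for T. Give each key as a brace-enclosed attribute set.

{D, E}⁺ = {A, B, C, D, E, F, G, H} — all of the relation — so {D, E} is a candidate key.
{A, B, C}⁺ = {A, B, C, D, E, F, G, H} — all of the relation — so {A, B, C} is a candidate key.
{A, C, D}⁺ = {A, B, C, D, E, F, G, H} — all of the relation — so {A, C, D} is a candidate key.
{A, C, F}⁺ = {A, B, C, D, E, F, G, H} — all of the relation — so {A, C, F} is a candidate key.
No proper subset of any of these is a key, and no other minimal superkey exists.

{A, B, C}, {A, C, D}, {A, C, F}, {D, E}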